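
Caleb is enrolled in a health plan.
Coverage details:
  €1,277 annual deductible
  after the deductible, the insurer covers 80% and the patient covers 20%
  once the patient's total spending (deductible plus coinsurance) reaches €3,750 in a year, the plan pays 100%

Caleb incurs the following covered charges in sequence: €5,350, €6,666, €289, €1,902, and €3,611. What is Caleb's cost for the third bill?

Claim 1 — €5,350: €1,277 finishes the deductible; €4,073 goes to coinsurance; coinsurance €4,073 × 20% = €814.60. Cost to patient: €2,091.60. OOP to date €2,091.60.
Claim 2 — €6,666: deductible already satisfied, so patient's share is 20% × €6,666 = €1,333.20. Patient pays €1,333.20; OOP now €3,424.80.
Claim 3 — €289: 20% coinsurance on €289 = €57.80. Patient owes €57.80 (running OOP €3,482.60).

€57.80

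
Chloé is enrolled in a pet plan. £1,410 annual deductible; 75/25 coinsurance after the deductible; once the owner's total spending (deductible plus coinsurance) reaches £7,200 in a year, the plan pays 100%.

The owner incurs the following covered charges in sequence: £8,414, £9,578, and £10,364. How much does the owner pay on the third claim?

£1,644.50

Claim 1 (£8,414): £1,410 finishes the deductible; £7,004 goes to coinsurance; coinsurance £7,004 × 25% = £1,751. Owner owes £3,161 (running OOP £3,161).
Claim 2 (£9,578): deductible met; 25% of £9,578 = £2,394.50. Owner owes £2,394.50 (running OOP £5,555.50).
Claim 3 (£10,364): 25% coinsurance on £10,364 = £2,591. Adding that to £5,555.50 gives £8,146.50, past the £7,200 cap; owner pays only £7,200 − £5,555.50 = £1,644.50.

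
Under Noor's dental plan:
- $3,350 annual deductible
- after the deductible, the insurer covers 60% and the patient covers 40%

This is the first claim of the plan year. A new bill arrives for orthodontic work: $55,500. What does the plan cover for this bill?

$31,290

Nothing has been paid toward the $3,350 deductible, so the first $3,350 of this charge is applied there.
The remaining $52,150 (= $55,500 − $3,350) moves to coinsurance.
40% of $52,150 = $20,860 falls to the patient.
Patient responsibility: $3,350 + $20,860 = $24,210.
The insurer covers the remainder: $55,500 − $24,210 = $31,290.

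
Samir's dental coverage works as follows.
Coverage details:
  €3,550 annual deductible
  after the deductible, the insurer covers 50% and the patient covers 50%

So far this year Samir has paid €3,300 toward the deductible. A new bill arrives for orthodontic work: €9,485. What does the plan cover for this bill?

Remaining deductible: €3,550 − €3,300 = €250.
The remaining €9,235 (= €9,485 − €250) moves to coinsurance.
Coinsurance: €9,235 × 50% = €4,617.50.
Patient responsibility: €250 + €4,617.50 = €4,867.50.
The plan picks up €9,485 − €4,867.50 = €4,617.50.

€4,617.50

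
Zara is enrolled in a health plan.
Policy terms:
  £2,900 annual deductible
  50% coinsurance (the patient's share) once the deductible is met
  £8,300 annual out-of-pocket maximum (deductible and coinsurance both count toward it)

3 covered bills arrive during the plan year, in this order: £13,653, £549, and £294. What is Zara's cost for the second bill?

£23.50

Claim 1 — £13,653: £2,900 to deductible, leaving £10,753; patient's 50% is £5,376.50. Patient pays £8,276.50; OOP now £8,276.50.
Claim 2 — £549: 50% coinsurance on £549 = £274.50. Adding that to £8,276.50 gives £8,551, past the £8,300 cap; patient pays only £8,300 − £8,276.50 = £23.50.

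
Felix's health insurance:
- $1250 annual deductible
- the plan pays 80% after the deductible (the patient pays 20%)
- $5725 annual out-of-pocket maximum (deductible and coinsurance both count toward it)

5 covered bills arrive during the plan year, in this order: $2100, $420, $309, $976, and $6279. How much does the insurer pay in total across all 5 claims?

$7067.20

Bill 1, $2100: deductible takes $1250, $850 remains; 20% of $850 = $170. Patient owes $1420 (running OOP $1420). Insurer: $2100 − $1420 = $680.
Bill 2, $420: deductible met; 20% of $420 = $84. Patient owes $84 (running OOP $1504). Insurer: $420 − $84 = $336.
Bill 3, $309: 20% coinsurance on $309 = $61.80. Patient owes $61.80 (running OOP $1565.80). Plan pays $309 − $61.80 = $247.20.
Bill 4, $976: 20% coinsurance on $976 = $195.20. Patient owes $195.20 (running OOP $1761). Insurer: $976 − $195.20 = $780.80.
Bill 5, $6279: deductible met; 20% of $6279 = $1255.80. Cost to patient: $1255.80. OOP to date $3016.80. Plan pays $6279 − $1255.80 = $5023.20.
Insurer total: $680 + $336 + $247.20 + $780.80 + $5023.20 = $7067.20.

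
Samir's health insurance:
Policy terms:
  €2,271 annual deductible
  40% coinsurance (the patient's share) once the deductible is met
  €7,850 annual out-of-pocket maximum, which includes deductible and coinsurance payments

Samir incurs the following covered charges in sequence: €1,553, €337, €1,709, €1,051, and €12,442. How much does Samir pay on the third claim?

#1 (€1,553): all of it applies to the deductible. Patient pays €1,553; OOP now €1,553.
#2 (€337): fully absorbed by the deductible. Patient pays €337; OOP now €1,890.
#3 (€1,709): deductible takes €381, €1,328 remains; coinsurance €1,328 × 40% = €531.20. Patient owes €912.20 (running OOP €2,802.20).

€912.20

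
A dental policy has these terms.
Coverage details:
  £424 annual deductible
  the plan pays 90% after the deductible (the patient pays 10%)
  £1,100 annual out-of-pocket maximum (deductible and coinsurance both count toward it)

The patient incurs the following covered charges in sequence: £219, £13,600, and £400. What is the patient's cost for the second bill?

#1 (£219): all of it applies to the deductible. Patient pays £219; OOP now £219.
#2 (£13,600): £205 finishes the deductible; £13,395 goes to coinsurance; coinsurance £13,395 × 10% = £1,339.50. Deductible plus coinsurance: £205 + £1,339.50 = £1,544.50. That would push OOP to £1,763.50, over the £1,100 cap, so patient pays £1,100 − £219 = £881.

£881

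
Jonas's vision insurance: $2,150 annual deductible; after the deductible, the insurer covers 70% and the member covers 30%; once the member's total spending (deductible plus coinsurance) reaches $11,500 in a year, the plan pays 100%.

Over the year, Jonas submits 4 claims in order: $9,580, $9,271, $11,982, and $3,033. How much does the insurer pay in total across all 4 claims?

Claim 1 ($9,580): deductible takes $2,150, $7,430 remains; member's 30% is $2,229. Member pays $4,379; OOP now $4,379. Plan pays $9,580 − $4,379 = $5,201.
Claim 2 ($9,271): deductible already satisfied, so member's share is 30% × $9,271 = $2,781.30. Member owes $2,781.30 (running OOP $7,160.30). Insurer: $9,271 − $2,781.30 = $6,489.70.
Claim 3 ($11,982): deductible already satisfied, so member's share is 30% × $11,982 = $3,594.60. Cost to member: $3,594.60. OOP to date $10,754.90. Insurer: $11,982 − $3,594.60 = $8,387.40.
Claim 4 ($3,033): deductible already satisfied, so member's share is 30% × $3,033 = $909.90. OOP would hit $11,664.80 > $11,500, so the cap limits the member to $11,500 − $10,754.90 = $745.10. Plan pays $3,033 − $745.10 = $2,287.90.
Insurer total: $5,201 + $6,489.70 + $8,387.40 + $2,287.90 = $22,366.

$22,366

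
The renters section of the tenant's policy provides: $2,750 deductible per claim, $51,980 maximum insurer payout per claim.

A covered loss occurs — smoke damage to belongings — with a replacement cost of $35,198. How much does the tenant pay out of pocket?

$2,750

Subtract the deductible: $35,198 − $2,750 = $32,448.
That's under the $51,980 cap, so the insurer reimburses the full $32,448.
The tenant bears the rest of the original loss: $35,198 − $32,448 = $2,750.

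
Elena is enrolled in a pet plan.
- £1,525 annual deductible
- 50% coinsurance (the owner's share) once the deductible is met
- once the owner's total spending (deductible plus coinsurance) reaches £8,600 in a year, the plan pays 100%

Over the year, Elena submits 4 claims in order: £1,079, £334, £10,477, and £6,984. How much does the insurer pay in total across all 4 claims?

£10,274

Claim 1 (£1,079): fully absorbed by the deductible. Owner pays £1,079; OOP now £1,079. Plan pays £1,079 − £1,079 = £0.
Claim 2 (£334): fully absorbed by the deductible. Owner owes £334 (running OOP £1,413). Plan pays £334 − £334 = £0.
Claim 3 (£10,477): £112 finishes the deductible; £10,365 goes to coinsurance; coinsurance £10,365 × 50% = £5,182.50. Owner owes £5,294.50 (running OOP £6,707.50). Plan pays £10,477 − £5,294.50 = £5,182.50.
Claim 4 (£6,984): 50% coinsurance on £6,984 = £3,492. That would push OOP to £10,199.50, over the £8,600 cap, so owner pays £8,600 − £6,707.50 = £1,892.50. Plan pays £6,984 − £1,892.50 = £5,091.50.
Insurer total = bills − owner's total = £18,874 − £8,600 = £10,274.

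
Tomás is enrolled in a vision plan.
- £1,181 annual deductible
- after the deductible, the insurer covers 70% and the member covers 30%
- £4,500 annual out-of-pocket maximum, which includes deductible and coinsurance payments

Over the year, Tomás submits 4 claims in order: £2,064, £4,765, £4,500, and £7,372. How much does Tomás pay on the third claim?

£1,350

Bill 1, £2,064: deductible takes £1,181, £883 remains; coinsurance £883 × 30% = £264.90. Member owes £1,445.90 (running OOP £1,445.90).
Bill 2, £4,765: 30% coinsurance on £4,765 = £1,429.50. Member owes £1,429.50 (running OOP £2,875.40).
Bill 3, £4,500: 30% coinsurance on £4,500 = £1,350. Member pays £1,350; OOP now £4,225.40.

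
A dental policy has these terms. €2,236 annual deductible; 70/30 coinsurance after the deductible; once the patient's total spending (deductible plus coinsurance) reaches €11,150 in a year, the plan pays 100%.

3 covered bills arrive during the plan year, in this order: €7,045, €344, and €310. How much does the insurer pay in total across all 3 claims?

€3,824.10

Claim 1 (€7,045): €2,236 finishes the deductible; €4,809 goes to coinsurance; 30% of €4,809 = €1,442.70. Patient owes €3,678.70 (running OOP €3,678.70). Insurer: €7,045 − €3,678.70 = €3,366.30.
Claim 2 (€344): deductible met; 30% of €344 = €103.20. Patient pays €103.20; OOP now €3,781.90. Insurer: €344 − €103.20 = €240.80.
Claim 3 (€310): deductible met; 30% of €310 = €93. Patient pays €93; OOP now €3,874.90. Plan pays €310 − €93 = €217.
Insurer total: €3,366.30 + €240.80 + €217 = €3,824.10.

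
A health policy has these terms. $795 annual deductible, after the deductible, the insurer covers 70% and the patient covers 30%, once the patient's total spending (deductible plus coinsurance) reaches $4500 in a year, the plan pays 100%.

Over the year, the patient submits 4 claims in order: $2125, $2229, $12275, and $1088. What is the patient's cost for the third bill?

Claim 1 ($2125): $795 to deductible, leaving $1330; patient's 30% is $399. Patient owes $1194 (running OOP $1194).
Claim 2 ($2229): 30% coinsurance on $2229 = $668.70. Cost to patient: $668.70. OOP to date $1862.70.
Claim 3 ($12275): 30% coinsurance on $12275 = $3682.50. That would push OOP to $5545.20, over the $4500 cap, so patient pays $4500 − $1862.70 = $2637.30.

$2637.30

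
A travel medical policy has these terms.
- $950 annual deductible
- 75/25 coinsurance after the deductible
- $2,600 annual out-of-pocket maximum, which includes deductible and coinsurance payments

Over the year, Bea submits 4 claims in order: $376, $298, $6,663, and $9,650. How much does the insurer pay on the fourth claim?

Claim 1 — $376: all of it applies to the deductible. Traveler owes $376 (running OOP $376). Insurer: $376 − $376 = $0.
Claim 2 — $298: entire amount goes to the deductible. Traveler pays $298; OOP now $674. Plan pays $298 − $298 = $0.
Claim 3 — $6,663: $276 to deductible, leaving $6,387; traveler's 25% is $1,596.75. Traveler pays $1,872.75; OOP now $2,546.75. Insurer: $6,663 − $1,872.75 = $4,790.25.
Claim 4 — $9,650: 25% coinsurance on $9,650 = $2,412.50. That would push OOP to $4,959.25, over the $2,600 cap, so traveler pays $2,600 − $2,546.75 = $53.25. Insurer: $9,650 − $53.25 = $9,596.75.

$9,596.75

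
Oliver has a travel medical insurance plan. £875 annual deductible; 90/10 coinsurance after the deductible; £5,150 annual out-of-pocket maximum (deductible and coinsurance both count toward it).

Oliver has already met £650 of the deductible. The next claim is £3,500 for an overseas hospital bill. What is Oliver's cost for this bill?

£552.50

Deductible still to meet: £875 − £650 = £225.
That leaves £3,500 − £225 = £3,275 for coinsurance.
Traveler's 10% share of £3,275 is £327.50.
So the traveler owes £225 + £327.50 = £552.50 before any cap.
Cumulative spending £650 + £552.50 = £1,202.50 stays under the £5,150 maximum.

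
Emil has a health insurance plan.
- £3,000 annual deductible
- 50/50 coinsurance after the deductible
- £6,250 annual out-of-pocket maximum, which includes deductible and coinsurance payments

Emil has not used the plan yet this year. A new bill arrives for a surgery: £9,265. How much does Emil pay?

£6,132.50

Deductible not yet touched, so the first £3,000 of the bill goes to the deductible.
That leaves £9,265 − £3,000 = £6,265 for coinsurance.
Patient's 50% share of £6,265 is £3,132.50.
That puts the patient's cost at £3,000 + £3,132.50 = £6,132.50 before any cap.
Total out-of-pocket so far would be £0 + £6,132.50 = £6,132.50, below the £6,250 cap — no reduction.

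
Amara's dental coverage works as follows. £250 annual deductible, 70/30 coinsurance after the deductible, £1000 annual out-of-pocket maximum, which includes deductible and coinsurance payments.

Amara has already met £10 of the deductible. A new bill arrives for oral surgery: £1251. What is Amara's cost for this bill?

Remaining deductible: £250 − £10 = £240.
The remaining £1011 (= £1251 − £240) moves to coinsurance.
30% of £1011 = £303.30 falls to the patient.
Patient responsibility before any cap: £240 + £303.30 = £543.30.
Total out-of-pocket so far would be £10 + £543.30 = £553.30, below the £1000 cap — no reduction.

£543.30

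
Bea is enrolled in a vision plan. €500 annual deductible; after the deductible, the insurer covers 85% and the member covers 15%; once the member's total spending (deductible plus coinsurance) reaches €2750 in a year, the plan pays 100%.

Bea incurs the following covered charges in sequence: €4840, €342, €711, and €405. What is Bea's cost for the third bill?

€106.65

#1 (€4840): €500 to deductible, leaving €4340; member's 15% is €651. Member owes €1151 (running OOP €1151).
#2 (€342): deductible already satisfied, so member's share is 15% × €342 = €51.30. Cost to member: €51.30. OOP to date €1202.30.
#3 (€711): 15% coinsurance on €711 = €106.65. Member owes €106.65 (running OOP €1308.95).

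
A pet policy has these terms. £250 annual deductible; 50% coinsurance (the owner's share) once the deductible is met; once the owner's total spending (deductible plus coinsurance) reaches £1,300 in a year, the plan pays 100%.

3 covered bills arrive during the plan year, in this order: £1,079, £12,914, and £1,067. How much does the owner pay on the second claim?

£635.50

#1 (£1,079): deductible takes £250, £829 remains; 50% of £829 = £414.50. Cost to owner: £664.50. OOP to date £664.50.
#2 (£12,914): deductible already satisfied, so owner's share is 50% × £12,914 = £6,457. That would push OOP to £7,121.50, over the £1,300 cap, so owner pays £1,300 − £664.50 = £635.50.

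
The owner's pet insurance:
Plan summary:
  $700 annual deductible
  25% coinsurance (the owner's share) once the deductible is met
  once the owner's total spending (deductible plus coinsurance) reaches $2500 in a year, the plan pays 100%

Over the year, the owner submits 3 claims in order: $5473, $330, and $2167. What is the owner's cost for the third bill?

Claim 1 ($5473): $700 finishes the deductible; $4773 goes to coinsurance; 25% of $4773 = $1193.25. Owner owes $1893.25 (running OOP $1893.25).
Claim 2 ($330): deductible already satisfied, so owner's share is 25% × $330 = $82.50. Owner owes $82.50 (running OOP $1975.75).
Claim 3 ($2167): deductible already satisfied, so owner's share is 25% × $2167 = $541.75. Adding that to $1975.75 gives $2517.50, past the $2500 cap; owner pays only $2500 − $1975.75 = $524.25.

$524.25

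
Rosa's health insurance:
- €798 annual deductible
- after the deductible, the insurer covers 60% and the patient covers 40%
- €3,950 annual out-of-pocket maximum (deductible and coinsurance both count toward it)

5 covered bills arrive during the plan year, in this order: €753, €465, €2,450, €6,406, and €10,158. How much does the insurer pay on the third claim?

Claim 1 — €753: entire amount goes to the deductible. Patient pays €753; OOP now €753. Insurer: €753 − €753 = €0.
Claim 2 — €465: €45 to deductible, leaving €420; 40% of €420 = €168. Patient pays €213; OOP now €966. Insurer: €465 − €213 = €252.
Claim 3 — €2,450: deductible already satisfied, so patient's share is 40% × €2,450 = €980. Cost to patient: €980. OOP to date €1,946. Plan pays €2,450 − €980 = €1,470.

€1,470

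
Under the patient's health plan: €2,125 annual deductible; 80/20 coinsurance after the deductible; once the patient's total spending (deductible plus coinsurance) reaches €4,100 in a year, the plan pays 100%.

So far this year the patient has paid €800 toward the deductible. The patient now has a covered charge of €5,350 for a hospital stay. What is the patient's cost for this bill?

€2,130

Deductible still to meet: €2,125 − €800 = €1,325.
After the €1,325 deductible portion, €5,350 − €1,325 = €4,025 is subject to coinsurance.
20% of €4,025 = €805 falls to the patient.
So the patient owes €1,325 + €805 = €2,130 before any cap.
Cumulative spending €800 + €2,130 = €2,930 stays under the €4,100 maximum.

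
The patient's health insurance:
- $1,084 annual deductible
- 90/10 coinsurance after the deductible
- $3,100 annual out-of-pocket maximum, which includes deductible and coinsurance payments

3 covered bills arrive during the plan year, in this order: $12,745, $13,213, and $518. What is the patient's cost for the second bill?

#1 ($12,745): $1,084 to deductible, leaving $11,661; 10% of $11,661 = $1,166.10. Patient pays $2,250.10; OOP now $2,250.10.
#2 ($13,213): deductible already satisfied, so patient's share is 10% × $13,213 = $1,321.30. Adding that to $2,250.10 gives $3,571.40, past the $3,100 cap; patient pays only $3,100 − $2,250.10 = $849.90.

$849.90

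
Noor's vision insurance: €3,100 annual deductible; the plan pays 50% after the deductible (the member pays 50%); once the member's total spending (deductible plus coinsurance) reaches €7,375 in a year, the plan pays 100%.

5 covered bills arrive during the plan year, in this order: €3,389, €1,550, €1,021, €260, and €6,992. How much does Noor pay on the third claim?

€510.50

Claim 1 (€3,389): €3,100 to deductible, leaving €289; member's 50% is €144.50. Cost to member: €3,244.50. OOP to date €3,244.50.
Claim 2 (€1,550): deductible met; 50% of €1,550 = €775. Cost to member: €775. OOP to date €4,019.50.
Claim 3 (€1,021): deductible already satisfied, so member's share is 50% × €1,021 = €510.50. Cost to member: €510.50. OOP to date €4,530.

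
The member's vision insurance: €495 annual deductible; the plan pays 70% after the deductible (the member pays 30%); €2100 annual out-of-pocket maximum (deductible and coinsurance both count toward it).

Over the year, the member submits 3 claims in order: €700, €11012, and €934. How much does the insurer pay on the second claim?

€9468.50

Claim 1 — €700: €495 finishes the deductible; €205 goes to coinsurance; member's 30% is €61.50. Cost to member: €556.50. OOP to date €556.50. Insurer: €700 − €556.50 = €143.50.
Claim 2 — €11012: deductible already satisfied, so member's share is 30% × €11012 = €3303.60. OOP would hit €3860.10 > €2100, so the cap limits the member to €2100 − €556.50 = €1543.50. Plan pays €11012 − €1543.50 = €9468.50.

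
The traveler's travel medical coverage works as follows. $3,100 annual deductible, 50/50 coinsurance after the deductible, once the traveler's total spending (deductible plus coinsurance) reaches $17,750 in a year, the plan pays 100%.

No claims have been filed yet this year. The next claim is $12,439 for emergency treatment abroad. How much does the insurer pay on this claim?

Deductible not yet touched, so the first $3,100 of the bill goes to the deductible.
That leaves $12,439 − $3,100 = $9,339 for coinsurance.
50% of $9,339 = $4,669.50 falls to the traveler.
Traveler responsibility before any cap: $3,100 + $4,669.50 = $7,769.50.
Cumulative spending $0 + $7,769.50 = $7,769.50 stays under the $17,750 maximum.
Insurer pays the balance: $12,439 − $7,769.50 = $4,669.50.

$4,669.50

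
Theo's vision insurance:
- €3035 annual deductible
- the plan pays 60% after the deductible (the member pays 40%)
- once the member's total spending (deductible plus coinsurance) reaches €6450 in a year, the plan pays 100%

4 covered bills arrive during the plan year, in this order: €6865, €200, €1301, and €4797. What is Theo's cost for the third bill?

#1 (€6865): €3035 finishes the deductible; €3830 goes to coinsurance; coinsurance €3830 × 40% = €1532. Member owes €4567 (running OOP €4567).
#2 (€200): deductible already satisfied, so member's share is 40% × €200 = €80. Member pays €80; OOP now €4647.
#3 (€1301): 40% coinsurance on €1301 = €520.40. Member pays €520.40; OOP now €5167.40.

€520.40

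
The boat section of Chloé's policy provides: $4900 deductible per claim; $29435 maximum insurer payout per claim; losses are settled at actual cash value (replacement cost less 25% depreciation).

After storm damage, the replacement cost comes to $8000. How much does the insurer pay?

Depreciate 25%: the covered value is $8000 × 0.75 = $6000.
Less the $4900 deductible: $6000 − $4900 = $1100.
$1100 is within the $29435 limit, so the insurer pays $1100.

$1100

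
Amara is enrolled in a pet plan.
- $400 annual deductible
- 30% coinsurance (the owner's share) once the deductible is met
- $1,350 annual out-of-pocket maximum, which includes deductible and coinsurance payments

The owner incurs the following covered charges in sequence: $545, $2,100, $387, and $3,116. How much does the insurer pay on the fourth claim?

Claim 1 — $545: $400 finishes the deductible; $145 goes to coinsurance; 30% of $145 = $43.50. Owner owes $443.50 (running OOP $443.50). Insurer: $545 − $443.50 = $101.50.
Claim 2 — $2,100: 30% coinsurance on $2,100 = $630. Cost to owner: $630. OOP to date $1,073.50. Insurer: $2,100 − $630 = $1,470.
Claim 3 — $387: deductible met; 30% of $387 = $116.10. Owner pays $116.10; OOP now $1,189.60. Insurer: $387 − $116.10 = $270.90.
Claim 4 — $3,116: deductible already satisfied, so owner's share is 30% × $3,116 = $934.80. OOP would hit $2,124.40 > $1,350, so the cap limits the owner to $1,350 − $1,189.60 = $160.40. Plan pays $3,116 − $160.40 = $2,955.60.

$2,955.60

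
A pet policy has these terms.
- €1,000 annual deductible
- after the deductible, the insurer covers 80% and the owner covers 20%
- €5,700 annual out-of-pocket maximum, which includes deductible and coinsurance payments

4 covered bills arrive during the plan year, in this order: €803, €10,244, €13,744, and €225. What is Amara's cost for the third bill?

€2,690.60

Claim 1 (€803): entire amount goes to the deductible. Owner pays €803; OOP now €803.
Claim 2 (€10,244): deductible takes €197, €10,047 remains; 20% of €10,047 = €2,009.40. Owner owes €2,206.40 (running OOP €3,009.40).
Claim 3 (€13,744): deductible met; 20% of €13,744 = €2,748.80. Adding that to €3,009.40 gives €5,758.20, past the €5,700 cap; owner pays only €5,700 − €3,009.40 = €2,690.60.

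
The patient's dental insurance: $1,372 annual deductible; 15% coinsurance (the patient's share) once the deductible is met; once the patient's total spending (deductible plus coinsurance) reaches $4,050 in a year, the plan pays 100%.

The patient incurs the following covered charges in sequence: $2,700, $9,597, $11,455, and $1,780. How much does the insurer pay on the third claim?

#1 ($2,700): deductible takes $1,372, $1,328 remains; coinsurance $1,328 × 15% = $199.20. Patient owes $1,571.20 (running OOP $1,571.20). Plan pays $2,700 − $1,571.20 = $1,128.80.
#2 ($9,597): 15% coinsurance on $9,597 = $1,439.55. Patient owes $1,439.55 (running OOP $3,010.75). Plan pays $9,597 − $1,439.55 = $8,157.45.
#3 ($11,455): deductible met; 15% of $11,455 = $1,718.25. Adding that to $3,010.75 gives $4,729, past the $4,050 cap; patient pays only $4,050 − $3,010.75 = $1,039.25. Insurer: $11,455 − $1,039.25 = $10,415.75.

$10,415.75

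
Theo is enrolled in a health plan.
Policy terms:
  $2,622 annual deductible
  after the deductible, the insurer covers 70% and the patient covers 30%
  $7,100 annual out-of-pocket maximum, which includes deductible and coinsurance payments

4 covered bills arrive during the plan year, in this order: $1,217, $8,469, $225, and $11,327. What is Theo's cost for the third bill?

$67.50

Bill 1, $1,217: all of it applies to the deductible. Cost to patient: $1,217. OOP to date $1,217.
Bill 2, $8,469: deductible takes $1,405, $7,064 remains; patient's 30% is $2,119.20. Patient pays $3,524.20; OOP now $4,741.20.
Bill 3, $225: deductible met; 30% of $225 = $67.50. Patient owes $67.50 (running OOP $4,808.70).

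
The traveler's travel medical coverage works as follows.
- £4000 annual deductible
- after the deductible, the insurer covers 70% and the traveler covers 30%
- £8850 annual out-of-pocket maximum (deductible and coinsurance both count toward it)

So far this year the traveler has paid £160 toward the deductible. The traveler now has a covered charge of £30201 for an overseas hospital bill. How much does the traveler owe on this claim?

Deductible still to meet: £4000 − £160 = £3840.
After the £3840 deductible portion, £30201 − £3840 = £26361 is subject to coinsurance.
Traveler's 30% share of £26361 is £7908.30.
So the traveler owes £3840 + £7908.30 = £11748.30 before any cap.
Year-to-date out-of-pocket would reach £160 + £11748.30 = £11908.30, above the £8850 maximum, so the traveler pays only £8850 − £160 = £8690.

£8690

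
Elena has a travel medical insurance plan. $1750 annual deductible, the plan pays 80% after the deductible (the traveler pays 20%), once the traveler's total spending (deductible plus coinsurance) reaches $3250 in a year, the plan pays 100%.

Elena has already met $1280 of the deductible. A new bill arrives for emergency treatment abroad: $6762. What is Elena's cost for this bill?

$1728.40

Remaining deductible: $1750 − $1280 = $470.
The remaining $6292 (= $6762 − $470) moves to coinsurance.
Coinsurance: $6292 × 20% = $1258.40.
Traveler responsibility before any cap: $470 + $1258.40 = $1728.40.
Total out-of-pocket so far would be $1280 + $1728.40 = $3008.40, below the $3250 cap — no reduction.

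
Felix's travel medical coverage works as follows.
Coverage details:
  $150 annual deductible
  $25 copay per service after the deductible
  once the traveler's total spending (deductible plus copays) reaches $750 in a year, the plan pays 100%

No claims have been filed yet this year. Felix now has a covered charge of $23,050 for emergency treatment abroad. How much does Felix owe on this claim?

$175

Deductible not yet touched, so the first $150 of the bill goes to the deductible.
The remaining $22,900 (= $23,050 − $150) moves to the copay.
Copay on this service: $25.
That puts the traveler's cost at $150 + $25 = $175 before any cap.
Cumulative spending $0 + $175 = $175 stays under the $750 maximum.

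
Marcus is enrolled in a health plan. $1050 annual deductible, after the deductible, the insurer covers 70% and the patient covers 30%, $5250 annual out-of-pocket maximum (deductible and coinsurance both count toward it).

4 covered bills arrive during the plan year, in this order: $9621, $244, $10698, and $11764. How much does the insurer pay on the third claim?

#1 ($9621): $1050 finishes the deductible; $8571 goes to coinsurance; patient's 30% is $2571.30. Cost to patient: $3621.30. OOP to date $3621.30. Insurer: $9621 − $3621.30 = $5999.70.
#2 ($244): deductible already satisfied, so patient's share is 30% × $244 = $73.20. Cost to patient: $73.20. OOP to date $3694.50. Insurer: $244 − $73.20 = $170.80.
#3 ($10698): deductible already satisfied, so patient's share is 30% × $10698 = $3209.40. That would push OOP to $6903.90, over the $5250 cap, so patient pays $5250 − $3694.50 = $1555.50. Plan pays $10698 − $1555.50 = $9142.50.

$9142.50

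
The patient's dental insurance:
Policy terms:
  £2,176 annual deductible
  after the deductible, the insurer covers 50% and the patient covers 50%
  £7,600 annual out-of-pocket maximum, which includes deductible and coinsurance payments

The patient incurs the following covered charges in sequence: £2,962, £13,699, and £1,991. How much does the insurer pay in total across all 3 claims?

£11,052

#1 (£2,962): £2,176 finishes the deductible; £786 goes to coinsurance; patient's 50% is £393. Patient owes £2,569 (running OOP £2,569). Insurer: £2,962 − £2,569 = £393.
#2 (£13,699): 50% coinsurance on £13,699 = £6,849.50. Adding that to £2,569 gives £9,418.50, past the £7,600 cap; patient pays only £7,600 − £2,569 = £5,031. Plan pays £13,699 − £5,031 = £8,668.
#3 (£1,991): deductible already satisfied, so patient's share is 50% × £1,991 = £995.50. Adding that to £7,600 gives £8,595.50, past the £7,600 cap; patient pays only £7,600 − £7,600 = £0. Plan pays £1,991 − £0 = £1,991.
Insurer total = bills − patient's total = £18,652 − £7,600 = £11,052.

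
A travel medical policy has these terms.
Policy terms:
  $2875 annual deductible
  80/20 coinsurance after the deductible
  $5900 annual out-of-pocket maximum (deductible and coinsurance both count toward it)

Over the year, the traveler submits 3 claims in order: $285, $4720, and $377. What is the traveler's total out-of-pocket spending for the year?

Claim 1 ($285): all of it applies to the deductible. Cost to traveler: $285. OOP to date $285.
Claim 2 ($4720): $2590 finishes the deductible; $2130 goes to coinsurance; coinsurance $2130 × 20% = $426. Traveler pays $3016; OOP now $3301.
Claim 3 ($377): deductible met; 20% of $377 = $75.40. Traveler pays $75.40; OOP now $3376.40.
Total paid by the traveler: $285 + $3016 + $75.40 = $3376.40.

$3376.40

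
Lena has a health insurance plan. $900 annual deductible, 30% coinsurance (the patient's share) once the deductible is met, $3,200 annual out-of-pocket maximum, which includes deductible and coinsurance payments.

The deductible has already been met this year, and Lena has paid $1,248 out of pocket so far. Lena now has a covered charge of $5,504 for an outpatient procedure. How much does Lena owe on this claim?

$1,651.20

With the deductible met, the entire $5,504 is subject to coinsurance.
30% of $5,504 = $1,651.20 falls to the patient.
Cumulative spending $1,248 + $1,651.20 = $2,899.20 stays under the $3,200 maximum.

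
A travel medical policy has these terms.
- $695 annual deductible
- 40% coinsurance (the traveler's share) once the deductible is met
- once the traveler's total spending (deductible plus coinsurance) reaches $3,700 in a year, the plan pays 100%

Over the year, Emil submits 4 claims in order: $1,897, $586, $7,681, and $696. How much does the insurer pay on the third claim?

$5,391.20

#1 ($1,897): $695 finishes the deductible; $1,202 goes to coinsurance; coinsurance $1,202 × 40% = $480.80. Cost to traveler: $1,175.80. OOP to date $1,175.80. Plan pays $1,897 − $1,175.80 = $721.20.
#2 ($586): deductible met; 40% of $586 = $234.40. Traveler owes $234.40 (running OOP $1,410.20). Insurer: $586 − $234.40 = $351.60.
#3 ($7,681): 40% coinsurance on $7,681 = $3,072.40. That would push OOP to $4,482.60, over the $3,700 cap, so traveler pays $3,700 − $1,410.20 = $2,289.80. Plan pays $7,681 − $2,289.80 = $5,391.20.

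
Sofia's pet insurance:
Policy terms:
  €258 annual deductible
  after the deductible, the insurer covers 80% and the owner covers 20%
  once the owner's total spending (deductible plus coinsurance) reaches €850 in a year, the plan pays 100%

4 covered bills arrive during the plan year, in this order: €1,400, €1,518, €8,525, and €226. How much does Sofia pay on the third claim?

€60

#1 (€1,400): €258 to deductible, leaving €1,142; owner's 20% is €228.40. Owner owes €486.40 (running OOP €486.40).
#2 (€1,518): 20% coinsurance on €1,518 = €303.60. Owner pays €303.60; OOP now €790.
#3 (€8,525): deductible already satisfied, so owner's share is 20% × €8,525 = €1,705. OOP would hit €2,495 > €850, so the cap limits the owner to €850 − €790 = €60.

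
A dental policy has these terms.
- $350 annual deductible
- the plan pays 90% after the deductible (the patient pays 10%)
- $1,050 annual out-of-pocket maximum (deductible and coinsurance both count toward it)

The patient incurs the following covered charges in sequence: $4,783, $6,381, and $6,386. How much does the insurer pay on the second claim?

$6,124.30

#1 ($4,783): deductible takes $350, $4,433 remains; patient's 10% is $443.30. Patient pays $793.30; OOP now $793.30. Insurer: $4,783 − $793.30 = $3,989.70.
#2 ($6,381): deductible already satisfied, so patient's share is 10% × $6,381 = $638.10. Adding that to $793.30 gives $1,431.40, past the $1,050 cap; patient pays only $1,050 − $793.30 = $256.70. Insurer: $6,381 − $256.70 = $6,124.30.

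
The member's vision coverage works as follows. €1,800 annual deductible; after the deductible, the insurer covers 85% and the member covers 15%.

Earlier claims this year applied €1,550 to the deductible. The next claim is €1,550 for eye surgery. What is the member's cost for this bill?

€1,550 of the €1,800 deductible is already met, leaving €250.
After the €250 deductible portion, €1,550 − €250 = €1,300 is subject to coinsurance.
15% of €1,300 = €195 falls to the member.
Member responsibility: €250 + €195 = €445.

€445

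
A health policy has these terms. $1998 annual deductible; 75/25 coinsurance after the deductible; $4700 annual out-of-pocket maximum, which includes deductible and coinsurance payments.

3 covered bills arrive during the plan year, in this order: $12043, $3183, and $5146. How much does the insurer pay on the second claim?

$2992.25

Bill 1, $12043: deductible takes $1998, $10045 remains; patient's 25% is $2511.25. Cost to patient: $4509.25. OOP to date $4509.25. Insurer: $12043 − $4509.25 = $7533.75.
Bill 2, $3183: deductible already satisfied, so patient's share is 25% × $3183 = $795.75. OOP would hit $5305 > $4700, so the cap limits the patient to $4700 − $4509.25 = $190.75. Insurer: $3183 − $190.75 = $2992.25.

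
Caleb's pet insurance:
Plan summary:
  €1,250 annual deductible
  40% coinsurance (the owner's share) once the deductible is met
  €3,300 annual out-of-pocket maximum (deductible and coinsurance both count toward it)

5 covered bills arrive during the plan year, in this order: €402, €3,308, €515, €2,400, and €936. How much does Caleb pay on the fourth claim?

Bill 1, €402: entire amount goes to the deductible. Owner pays €402; OOP now €402.
Bill 2, €3,308: deductible takes €848, €2,460 remains; coinsurance €2,460 × 40% = €984. Owner owes €1,832 (running OOP €2,234).
Bill 3, €515: deductible already satisfied, so owner's share is 40% × €515 = €206. Owner owes €206 (running OOP €2,440).
Bill 4, €2,400: 40% coinsurance on €2,400 = €960. That would push OOP to €3,400, over the €3,300 cap, so owner pays €3,300 − €2,440 = €860.

€860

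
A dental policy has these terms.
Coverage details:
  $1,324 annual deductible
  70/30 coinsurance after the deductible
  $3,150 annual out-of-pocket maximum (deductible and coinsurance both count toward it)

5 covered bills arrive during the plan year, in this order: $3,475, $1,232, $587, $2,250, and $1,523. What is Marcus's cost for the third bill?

$176.10

#1 ($3,475): $1,324 finishes the deductible; $2,151 goes to coinsurance; 30% of $2,151 = $645.30. Cost to patient: $1,969.30. OOP to date $1,969.30.
#2 ($1,232): 30% coinsurance on $1,232 = $369.60. Patient pays $369.60; OOP now $2,338.90.
#3 ($587): deductible met; 30% of $587 = $176.10. Patient owes $176.10 (running OOP $2,515).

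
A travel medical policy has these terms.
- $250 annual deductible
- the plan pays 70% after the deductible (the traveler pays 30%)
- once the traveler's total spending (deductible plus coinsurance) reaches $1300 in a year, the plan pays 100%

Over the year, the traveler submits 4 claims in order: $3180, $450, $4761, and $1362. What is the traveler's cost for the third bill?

$36

#1 ($3180): deductible takes $250, $2930 remains; traveler's 30% is $879. Cost to traveler: $1129. OOP to date $1129.
#2 ($450): deductible already satisfied, so traveler's share is 30% × $450 = $135. Traveler pays $135; OOP now $1264.
#3 ($4761): 30% coinsurance on $4761 = $1428.30. Adding that to $1264 gives $2692.30, past the $1300 cap; traveler pays only $1300 − $1264 = $36.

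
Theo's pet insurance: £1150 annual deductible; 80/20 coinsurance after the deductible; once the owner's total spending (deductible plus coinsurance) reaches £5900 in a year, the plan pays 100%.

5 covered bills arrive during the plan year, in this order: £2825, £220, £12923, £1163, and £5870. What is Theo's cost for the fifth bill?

Claim 1 — £2825: £1150 to deductible, leaving £1675; coinsurance £1675 × 20% = £335. Owner owes £1485 (running OOP £1485).
Claim 2 — £220: deductible already satisfied, so owner's share is 20% × £220 = £44. Cost to owner: £44. OOP to date £1529.
Claim 3 — £12923: deductible already satisfied, so owner's share is 20% × £12923 = £2584.60. Cost to owner: £2584.60. OOP to date £4113.60.
Claim 4 — £1163: deductible met; 20% of £1163 = £232.60. Owner pays £232.60; OOP now £4346.20.
Claim 5 — £5870: deductible met; 20% of £5870 = £1174. Cost to owner: £1174. OOP to date £5520.20.

£1174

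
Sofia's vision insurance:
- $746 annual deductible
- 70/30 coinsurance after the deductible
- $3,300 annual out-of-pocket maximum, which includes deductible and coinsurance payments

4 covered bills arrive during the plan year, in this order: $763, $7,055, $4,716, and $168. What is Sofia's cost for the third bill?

$432.40

Bill 1, $763: $746 finishes the deductible; $17 goes to coinsurance; 30% of $17 = $5.10. Member pays $751.10; OOP now $751.10.
Bill 2, $7,055: deductible met; 30% of $7,055 = $2,116.50. Member pays $2,116.50; OOP now $2,867.60.
Bill 3, $4,716: 30% coinsurance on $4,716 = $1,414.80. OOP would hit $4,282.40 > $3,300, so the cap limits the member to $3,300 − $2,867.60 = $432.40.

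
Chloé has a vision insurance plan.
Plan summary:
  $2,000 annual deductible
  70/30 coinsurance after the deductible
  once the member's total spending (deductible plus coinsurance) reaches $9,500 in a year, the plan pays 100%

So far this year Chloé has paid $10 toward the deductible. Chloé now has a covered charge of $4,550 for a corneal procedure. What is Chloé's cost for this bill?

Remaining deductible: $2,000 − $10 = $1,990.
The remaining $2,560 (= $4,550 − $1,990) moves to coinsurance.
Coinsurance: $2,560 × 30% = $768.
Member responsibility before any cap: $1,990 + $768 = $2,758.
Total out-of-pocket so far would be $10 + $2,758 = $2,768, below the $9,500 cap — no reduction.

$2,758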